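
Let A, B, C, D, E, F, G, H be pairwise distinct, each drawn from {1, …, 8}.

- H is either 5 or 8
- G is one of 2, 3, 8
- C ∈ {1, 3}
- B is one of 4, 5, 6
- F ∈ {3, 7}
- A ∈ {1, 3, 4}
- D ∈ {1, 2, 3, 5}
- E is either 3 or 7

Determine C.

1

The 8 variables draw from only 8 values {1, 2, 3, 4, 5, 6, 7, 8}, so each is used; only B can be 6, hence B = 6.
The 7 still-open variables draw from only 7 values {1, 2, 3, 4, 5, 7, 8}, so each is used; only A can be 4, hence A = 4.
E and F share exactly the 2 values {3, 7}; by pigeonhole those values go to them, so strike 3, 7 from C, D, G.
So C = 1.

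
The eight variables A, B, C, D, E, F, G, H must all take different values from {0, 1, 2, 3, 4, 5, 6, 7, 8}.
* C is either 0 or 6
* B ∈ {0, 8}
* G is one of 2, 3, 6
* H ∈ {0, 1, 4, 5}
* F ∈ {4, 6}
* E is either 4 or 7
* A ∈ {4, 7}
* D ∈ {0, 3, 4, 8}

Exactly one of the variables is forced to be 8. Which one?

B

The 2 variables A and E are confined to {4, 7}, which locks those values in; drop them from D, F, H.
That leaves F = 6. Strike 6 from C, G.
C must be 0 (only option left). Strike 0 from B, D, H.
So 8 goes to B.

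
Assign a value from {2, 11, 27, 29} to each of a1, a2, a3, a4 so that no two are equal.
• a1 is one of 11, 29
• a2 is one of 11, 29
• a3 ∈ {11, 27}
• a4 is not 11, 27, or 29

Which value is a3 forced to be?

a4's domain is down to {2}, so a4 = 2.
The 3 still-open variables together cover exactly {11, 27, 29} — 3 values for 3 variables — and 27 appears only in a3's list, so a3 = 27.

27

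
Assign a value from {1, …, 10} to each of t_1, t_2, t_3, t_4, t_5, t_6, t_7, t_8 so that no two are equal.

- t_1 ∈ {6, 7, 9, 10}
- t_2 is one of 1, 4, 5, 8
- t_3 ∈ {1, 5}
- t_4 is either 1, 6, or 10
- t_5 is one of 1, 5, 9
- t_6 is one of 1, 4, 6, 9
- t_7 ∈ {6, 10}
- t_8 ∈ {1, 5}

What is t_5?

9

Among the 8 variables, 7 fits only t_1 (and all 8 values in {1, 4, 5, 6, 7, 8, 9, 10} must be used), so t_1 = 7.
The 7 still-open variables together cover exactly {1, 4, 5, 6, 8, 9, 10} — 7 values for 7 variables — and 8 appears only in t_2's list, so t_2 = 8.
Among the 6 still-open variables, 4 fits only t_6 (and all 6 values in {1, 4, 5, 6, 9, 10} must be used), so t_6 = 4.
The 5 still-open variables together cover exactly {1, 5, 6, 9, 10} — 5 values for 5 variables — and 9 appears only in t_5's list, so t_5 = 9.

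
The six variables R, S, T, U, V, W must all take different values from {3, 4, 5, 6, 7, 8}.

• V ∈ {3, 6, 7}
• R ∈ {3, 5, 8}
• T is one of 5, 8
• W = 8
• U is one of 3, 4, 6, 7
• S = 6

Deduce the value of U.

4

S must be 6 (only option left). Eliminate 6 elsewhere: U, V.
That leaves W = 8. So R, T can't be 8.
That leaves T = 5. So R can't be 5.
R must be 3 (only option left). Strike 3 from U, V.
V must be 7 (only option left). Strike 7 from U.
So U = 4.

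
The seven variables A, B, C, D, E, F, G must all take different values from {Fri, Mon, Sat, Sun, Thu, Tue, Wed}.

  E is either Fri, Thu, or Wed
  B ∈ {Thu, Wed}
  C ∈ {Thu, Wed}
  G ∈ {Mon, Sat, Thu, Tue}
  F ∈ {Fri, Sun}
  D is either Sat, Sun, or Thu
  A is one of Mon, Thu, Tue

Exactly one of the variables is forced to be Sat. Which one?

B and C share exactly the 2 values {Thu, Wed}; by pigeonhole those values go to them, so strike Thu, Wed from A, D, E, G.
E has just one choice, so E = Fri. Remove Fri from F.
That leaves F = Sun. Remove Sun from D.
So Sat goes to D.

D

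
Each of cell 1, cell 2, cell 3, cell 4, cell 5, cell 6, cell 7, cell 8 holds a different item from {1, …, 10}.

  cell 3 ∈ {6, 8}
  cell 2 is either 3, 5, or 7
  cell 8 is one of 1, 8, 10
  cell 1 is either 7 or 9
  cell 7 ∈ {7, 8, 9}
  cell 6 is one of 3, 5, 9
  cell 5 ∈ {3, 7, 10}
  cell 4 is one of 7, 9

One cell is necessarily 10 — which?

The 8 variables draw from only 8 values {1, 3, 5, 6, 7, 8, 9, 10}, so each is used; only cell 8 can be 1, hence cell 8 = 1.
Among the 7 still-open variables, 6 fits only cell 3 (and all 7 values in {3, 5, 6, 7, 8, 9, 10} must be used), so cell 3 = 6.
The 6 still-open variables draw from only 6 values {3, 5, 7, 8, 9, 10}, so each is used; only cell 7 can be 8, hence cell 7 = 8.
The 5 still-open variables together cover exactly {3, 5, 7, 9, 10} — 5 values for 5 variables — and 10 appears only in cell 5's list, so cell 5 = 10.

cell 5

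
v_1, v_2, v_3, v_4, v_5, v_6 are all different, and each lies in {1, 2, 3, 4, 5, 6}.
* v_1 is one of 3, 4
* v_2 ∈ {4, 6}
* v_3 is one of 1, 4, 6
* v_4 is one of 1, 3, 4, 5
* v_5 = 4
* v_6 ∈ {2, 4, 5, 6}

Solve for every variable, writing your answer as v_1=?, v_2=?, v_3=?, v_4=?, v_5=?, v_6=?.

v_5 has just one choice, so v_5 = 4. Strike 4 from v_1, v_2, v_3, v_4, v_6.
v_1's domain is down to {3}, so v_1 = 3. Eliminate 3 elsewhere: v_4.
That leaves v_2 = 6. Strike 6 from v_3, v_6.
v_3's domain is down to {1}, so v_3 = 1. Eliminate 1 elsewhere: v_4.
v_4 must be 5 (only option left). So v_6 can't be 5.
v_6 has just one choice, so v_6 = 2.

v_1=3, v_2=6, v_3=1, v_4=5, v_5=4, v_6=2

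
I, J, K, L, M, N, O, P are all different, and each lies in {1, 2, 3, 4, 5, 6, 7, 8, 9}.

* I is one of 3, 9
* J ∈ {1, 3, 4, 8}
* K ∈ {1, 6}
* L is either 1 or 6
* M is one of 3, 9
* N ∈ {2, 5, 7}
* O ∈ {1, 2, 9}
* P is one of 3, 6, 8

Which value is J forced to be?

4

I and M between them cover only {3, 9} — a naked pair. Remove those values from J, O, P.
K and L between them cover only {1, 6} — a naked pair. Remove those values from J, O, P.
O's domain is down to {2}, so O = 2. Eliminate 2 elsewhere: N.
P must be 8 (only option left). Remove 8 from J.
So J = 4.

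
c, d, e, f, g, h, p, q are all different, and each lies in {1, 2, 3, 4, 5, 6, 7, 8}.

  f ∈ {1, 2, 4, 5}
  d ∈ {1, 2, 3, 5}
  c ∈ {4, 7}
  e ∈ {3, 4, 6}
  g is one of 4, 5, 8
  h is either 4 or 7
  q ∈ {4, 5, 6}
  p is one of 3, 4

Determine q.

The 8 variables together cover exactly {1, 2, 3, 4, 5, 6, 7, 8} — 8 values for 8 variables — and 8 appears only in g's list, so g = 8.
The 2 variables c and h are confined to {4, 7}, which locks those values in; drop them from e, f, p, q.
p must be 3 (only option left). Strike 3 from d, e.
That leaves e = 6. So q can't be 6.
So q = 5.

5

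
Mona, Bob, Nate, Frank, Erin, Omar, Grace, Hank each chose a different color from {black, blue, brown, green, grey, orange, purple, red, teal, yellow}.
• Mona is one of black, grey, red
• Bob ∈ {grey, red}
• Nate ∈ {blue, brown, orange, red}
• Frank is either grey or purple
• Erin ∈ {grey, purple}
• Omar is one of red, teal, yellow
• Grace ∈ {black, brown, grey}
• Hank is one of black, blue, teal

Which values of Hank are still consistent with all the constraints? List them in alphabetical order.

Frank and Erin share exactly the 2 values {grey, purple}; by pigeonhole those values go to them, so strike grey, purple from Mona, Bob, Grace.
Bob must be red (only option left). Eliminate red elsewhere: Mona, Nate, Omar.
Mona must be black (only option left). Eliminate black elsewhere: Grace, Hank.
Grace has just one choice, so Grace = brown. So Nate can't be brown.
No further eliminations apply; Hank can still be any of blue, teal.

blue, teal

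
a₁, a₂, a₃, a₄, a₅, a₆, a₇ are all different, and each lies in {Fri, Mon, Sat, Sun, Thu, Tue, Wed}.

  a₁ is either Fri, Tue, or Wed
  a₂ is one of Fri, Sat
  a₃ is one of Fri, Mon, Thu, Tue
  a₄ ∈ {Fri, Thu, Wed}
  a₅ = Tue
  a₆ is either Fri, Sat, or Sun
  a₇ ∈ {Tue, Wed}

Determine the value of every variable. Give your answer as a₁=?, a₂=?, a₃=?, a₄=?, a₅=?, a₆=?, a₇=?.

a₅ has just one choice, so a₅ = Tue. Eliminate Tue elsewhere: a₁, a₃, a₇.
That leaves a₇ = Wed. So a₁, a₄ can't be Wed.
a₁ must be Fri (only option left). Remove Fri from a₂, a₃, a₄, a₆.
a₂ must be Sat (only option left). Eliminate Sat elsewhere: a₆.
That leaves a₄ = Thu. Eliminate Thu elsewhere: a₃.
a₆'s domain is down to {Sun}, so a₆ = Sun.
a₃'s domain is down to {Mon}, so a₃ = Mon.

a₁=Fri, a₂=Sat, a₃=Mon, a₄=Thu, a₅=Tue, a₆=Sun, a₇=Wed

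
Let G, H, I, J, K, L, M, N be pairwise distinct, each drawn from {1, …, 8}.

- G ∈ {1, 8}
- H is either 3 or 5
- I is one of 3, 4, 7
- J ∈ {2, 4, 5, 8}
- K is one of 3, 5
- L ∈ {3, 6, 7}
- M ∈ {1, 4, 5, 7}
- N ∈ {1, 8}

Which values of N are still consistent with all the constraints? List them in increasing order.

Among the 8 variables, 2 fits only J (and all 8 values in {1, 2, 3, 4, 5, 6, 7, 8} must be used), so J = 2.
The 7 still-open variables together cover exactly {1, 3, 4, 5, 6, 7, 8} — 7 values for 7 variables — and 6 appears only in L's list, so L = 6.
The 2 variables G and N are confined to {1, 8}, which locks those values in; drop them from M.
The 2 variables H and K are confined to {3, 5}, which locks those values in; drop them from I, M.
No further eliminations apply; N can still be any of 1, 8.

1, 8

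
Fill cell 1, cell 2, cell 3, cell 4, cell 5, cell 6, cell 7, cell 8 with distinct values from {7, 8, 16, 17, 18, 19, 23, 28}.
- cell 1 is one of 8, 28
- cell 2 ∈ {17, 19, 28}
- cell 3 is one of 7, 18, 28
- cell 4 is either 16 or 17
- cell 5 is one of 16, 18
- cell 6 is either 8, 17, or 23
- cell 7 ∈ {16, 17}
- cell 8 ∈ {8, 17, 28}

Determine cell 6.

23

The 8 variables draw from only 8 values {7, 8, 16, 17, 18, 19, 23, 28}, so each is used; only cell 3 can be 7, hence cell 3 = 7.
The 7 still-open variables draw from only 7 values {8, 16, 17, 18, 19, 23, 28}, so each is used; only cell 5 can be 18, hence cell 5 = 18.
Among the 6 still-open variables, 19 fits only cell 2 (and all 6 values in {8, 16, 17, 19, 23, 28} must be used), so cell 2 = 19.
The 5 still-open variables draw from only 5 values {8, 16, 17, 23, 28}, so each is used; only cell 6 can be 23, hence cell 6 = 23.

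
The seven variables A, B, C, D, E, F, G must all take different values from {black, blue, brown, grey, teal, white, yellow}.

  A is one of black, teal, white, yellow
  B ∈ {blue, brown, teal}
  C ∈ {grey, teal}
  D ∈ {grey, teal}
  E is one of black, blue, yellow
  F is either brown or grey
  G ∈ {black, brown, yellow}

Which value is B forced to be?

Among the 7 variables, white fits only A (and all 7 values in {black, blue, brown, grey, teal, white, yellow} must be used), so A = white.
C and D share exactly the 2 values {grey, teal}; by pigeonhole those values go to them, so strike grey, teal from B, F.
That leaves F = brown. So B, G can't be brown.
So B = blue.

blue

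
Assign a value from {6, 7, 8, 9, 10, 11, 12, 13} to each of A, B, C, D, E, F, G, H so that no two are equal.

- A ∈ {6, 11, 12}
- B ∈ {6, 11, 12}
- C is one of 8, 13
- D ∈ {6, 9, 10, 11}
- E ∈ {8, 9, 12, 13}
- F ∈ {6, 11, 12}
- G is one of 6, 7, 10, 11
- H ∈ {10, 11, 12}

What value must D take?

Among the 8 variables, 7 fits only G (and all 8 values in {6, 7, 8, 9, 10, 11, 12, 13} must be used), so G = 7.
A, B, F between them cover only {6, 11, 12} — a naked triple. Remove those values from D, E, H.
H must be 10 (only option left). Strike 10 from D.
So D = 9.

9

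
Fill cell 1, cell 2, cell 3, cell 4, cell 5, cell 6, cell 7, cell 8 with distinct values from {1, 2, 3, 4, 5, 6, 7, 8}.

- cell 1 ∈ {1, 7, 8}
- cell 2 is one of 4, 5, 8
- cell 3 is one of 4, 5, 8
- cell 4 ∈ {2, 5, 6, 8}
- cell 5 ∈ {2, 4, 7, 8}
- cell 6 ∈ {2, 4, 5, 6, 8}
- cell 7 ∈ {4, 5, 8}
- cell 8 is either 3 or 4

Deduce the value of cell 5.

The 8 variables together cover exactly {1, 2, 3, 4, 5, 6, 7, 8} — 8 values for 8 variables — and 1 appears only in cell 1's list, so cell 1 = 1.
The 7 still-open variables draw from only 7 values {2, 3, 4, 5, 6, 7, 8}, so each is used; only cell 8 can be 3, hence cell 8 = 3.
The 6 still-open variables draw from only 6 values {2, 4, 5, 6, 7, 8}, so each is used; only cell 5 can be 7, hence cell 5 = 7.

7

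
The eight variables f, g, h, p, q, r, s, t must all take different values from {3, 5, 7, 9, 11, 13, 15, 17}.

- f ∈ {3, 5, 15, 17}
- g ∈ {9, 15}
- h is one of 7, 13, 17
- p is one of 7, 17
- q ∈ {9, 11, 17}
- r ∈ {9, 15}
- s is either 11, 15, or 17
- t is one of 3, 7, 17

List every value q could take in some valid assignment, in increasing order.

11, 17

Among the 8 variables, 5 fits only f (and all 8 values in {3, 5, 7, 9, 11, 13, 15, 17} must be used), so f = 5.
The 7 still-open variables draw from only 7 values {3, 7, 9, 11, 13, 15, 17}, so each is used; only t can be 3, hence t = 3.
The 6 still-open variables together cover exactly {7, 9, 11, 13, 15, 17} — 6 values for 6 variables — and 13 appears only in h's list, so h = 13.
Among the 5 still-open variables, 7 fits only p (and all 5 values in {7, 9, 11, 15, 17} must be used), so p = 7.
g and r between them cover only {9, 15} — a naked pair. Remove those values from q, s.
No further eliminations apply; q can still be any of 11, 17.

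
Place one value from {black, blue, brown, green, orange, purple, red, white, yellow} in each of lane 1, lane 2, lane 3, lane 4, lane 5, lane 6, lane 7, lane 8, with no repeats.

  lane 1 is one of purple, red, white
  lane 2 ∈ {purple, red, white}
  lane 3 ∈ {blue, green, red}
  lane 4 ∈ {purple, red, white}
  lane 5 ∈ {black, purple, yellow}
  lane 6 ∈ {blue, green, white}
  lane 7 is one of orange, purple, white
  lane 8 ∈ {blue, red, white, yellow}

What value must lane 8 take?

yellow

The 8 variables together cover exactly {black, blue, green, orange, purple, red, white, yellow} — 8 values for 8 variables — and black appears only in lane 5's list, so lane 5 = black.
Among the 7 still-open variables, orange fits only lane 7 (and all 7 values in {blue, green, orange, purple, red, white, yellow} must be used), so lane 7 = orange.
Among the 6 still-open variables, yellow fits only lane 8 (and all 6 values in {blue, green, purple, red, white, yellow} must be used), so lane 8 = yellow.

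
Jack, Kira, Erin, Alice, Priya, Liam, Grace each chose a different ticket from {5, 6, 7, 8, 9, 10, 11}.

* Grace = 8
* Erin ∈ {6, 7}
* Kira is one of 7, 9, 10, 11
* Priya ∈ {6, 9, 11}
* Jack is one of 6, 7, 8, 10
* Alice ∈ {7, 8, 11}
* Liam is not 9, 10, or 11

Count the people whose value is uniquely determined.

2

Grace has just one choice, so Grace = 8. So Jack, Alice, Liam can't be 8.
The 6 still-open variables draw from only 6 values {5, 6, 7, 9, 10, 11}, so each is used; only Liam can be 5, hence Liam = 5.
Determined: Liam=5, Grace=8. The other people each still have more than one consistent value. That makes 2.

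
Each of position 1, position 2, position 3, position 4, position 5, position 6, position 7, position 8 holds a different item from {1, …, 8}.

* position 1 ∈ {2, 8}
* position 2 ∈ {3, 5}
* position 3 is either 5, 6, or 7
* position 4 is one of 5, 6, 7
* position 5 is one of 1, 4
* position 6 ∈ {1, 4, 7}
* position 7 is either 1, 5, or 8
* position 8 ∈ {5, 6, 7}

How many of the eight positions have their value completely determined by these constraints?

The 8 variables together cover exactly {1, 2, 3, 4, 5, 6, 7, 8} — 8 values for 8 variables — and 2 appears only in position 1's list, so position 1 = 2.
Among the 7 still-open variables, 3 fits only position 2 (and all 7 values in {1, 3, 4, 5, 6, 7, 8} must be used), so position 2 = 3.
The 6 still-open variables draw from only 6 values {1, 4, 5, 6, 7, 8}, so each is used; only position 7 can be 8, hence position 7 = 8.
position 3, position 4, position 8 share exactly the 3 values {5, 6, 7}; by pigeonhole those values go to them, so strike 5, 6, 7 from position 6.
Determined: position 1=2, position 2=3, position 7=8. The other positions each still have more than one consistent value. That makes 3.

3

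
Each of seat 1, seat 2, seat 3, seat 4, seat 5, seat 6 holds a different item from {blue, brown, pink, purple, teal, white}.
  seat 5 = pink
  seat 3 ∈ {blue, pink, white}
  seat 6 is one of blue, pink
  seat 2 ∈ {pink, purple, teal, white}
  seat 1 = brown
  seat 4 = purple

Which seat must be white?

seat 3

seat 1 has just one choice, so seat 1 = brown.
seat 4's domain is down to {purple}, so seat 4 = purple. So seat 2 can't be purple.
That leaves seat 5 = pink. So seat 2, seat 3, seat 6 can't be pink.
seat 6 must be blue (only option left). Remove blue from seat 3.
So white goes to seat 3.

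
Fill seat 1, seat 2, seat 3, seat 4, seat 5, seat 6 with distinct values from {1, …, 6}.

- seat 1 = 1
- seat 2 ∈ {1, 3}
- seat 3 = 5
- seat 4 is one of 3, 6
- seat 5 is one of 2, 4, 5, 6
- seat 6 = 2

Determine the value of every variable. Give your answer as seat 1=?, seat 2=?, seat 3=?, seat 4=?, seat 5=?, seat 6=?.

seat 1=1, seat 2=3, seat 3=5, seat 4=6, seat 5=4, seat 6=2

seat 1 must be 1 (only option left). Strike 1 from seat 2.
seat 2's domain is down to {3}, so seat 2 = 3. Remove 3 from seat 4.
seat 3 has just one choice, so seat 3 = 5. So seat 5 can't be 5.
seat 4 has just one choice, so seat 4 = 6. Remove 6 from seat 5.
seat 6 has just one choice, so seat 6 = 2. Eliminate 2 elsewhere: seat 5.
seat 5 must be 4 (only option left).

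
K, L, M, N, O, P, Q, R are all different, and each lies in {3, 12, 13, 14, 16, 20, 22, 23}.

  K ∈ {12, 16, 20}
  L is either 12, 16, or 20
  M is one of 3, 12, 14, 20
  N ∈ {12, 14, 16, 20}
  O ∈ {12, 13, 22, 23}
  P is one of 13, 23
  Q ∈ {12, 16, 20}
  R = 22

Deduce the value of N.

R's domain is down to {22}, so R = 22. Strike 22 from O.
The 7 still-open variables draw from only 7 values {3, 12, 13, 14, 16, 20, 23}, so each is used; only M can be 3, hence M = 3.
Among the 6 still-open variables, 14 fits only N (and all 6 values in {12, 13, 14, 16, 20, 23} must be used), so N = 14.

14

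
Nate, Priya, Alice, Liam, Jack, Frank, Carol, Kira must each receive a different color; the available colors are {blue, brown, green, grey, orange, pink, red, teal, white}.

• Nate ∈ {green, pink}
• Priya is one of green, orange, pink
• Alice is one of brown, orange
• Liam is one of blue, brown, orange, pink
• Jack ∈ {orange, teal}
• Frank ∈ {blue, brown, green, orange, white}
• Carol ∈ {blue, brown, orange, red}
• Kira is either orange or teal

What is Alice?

The 8 variables together cover exactly {blue, brown, green, orange, pink, red, teal, white} — 8 values for 8 variables — and red appears only in Carol's list, so Carol = red.
The 7 still-open variables together cover exactly {blue, brown, green, orange, pink, teal, white} — 7 values for 7 variables — and white appears only in Frank's list, so Frank = white.
The 6 still-open variables together cover exactly {blue, brown, green, orange, pink, teal} — 6 values for 6 variables — and blue appears only in Liam's list, so Liam = blue.
Among the 5 still-open variables, brown fits only Alice (and all 5 values in {brown, green, orange, pink, teal} must be used), so Alice = brown.

brown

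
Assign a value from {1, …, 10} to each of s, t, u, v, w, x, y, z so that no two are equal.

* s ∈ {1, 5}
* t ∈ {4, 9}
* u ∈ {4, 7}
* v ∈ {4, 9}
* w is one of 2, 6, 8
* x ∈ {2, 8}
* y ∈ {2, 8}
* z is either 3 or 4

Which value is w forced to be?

t and v share exactly the 2 values {4, 9}; by pigeonhole those values go to them, so strike 4, 9 from u, z.
u has just one choice, so u = 7.
z's domain is down to {3}, so z = 3.
The 2 variables x and y are confined to {2, 8}, which locks those values in; drop them from w.
So w = 6.

6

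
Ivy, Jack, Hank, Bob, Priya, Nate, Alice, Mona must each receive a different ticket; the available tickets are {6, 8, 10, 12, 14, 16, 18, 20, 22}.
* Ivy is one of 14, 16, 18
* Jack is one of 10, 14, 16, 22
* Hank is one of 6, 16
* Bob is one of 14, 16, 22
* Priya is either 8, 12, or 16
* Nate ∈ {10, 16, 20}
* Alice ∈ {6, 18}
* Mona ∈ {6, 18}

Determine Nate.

20

Alice and Mona share exactly the 2 values {6, 18}; by pigeonhole those values go to them, so strike 6, 18 from Ivy, Hank.
Hank's domain is down to {16}, so Hank = 16. Eliminate 16 elsewhere: Ivy, Jack, Bob, Priya, Nate.
Ivy must be 14 (only option left). Strike 14 from Jack, Bob.
That leaves Bob = 22. Remove 22 from Jack.
Jack has just one choice, so Jack = 10. Eliminate 10 elsewhere: Nate.
So Nate = 20.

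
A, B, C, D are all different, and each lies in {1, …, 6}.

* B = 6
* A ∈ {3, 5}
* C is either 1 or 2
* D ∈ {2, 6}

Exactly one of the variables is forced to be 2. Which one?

B has just one choice, so B = 6. Remove 6 from D.
So 2 goes to D.

D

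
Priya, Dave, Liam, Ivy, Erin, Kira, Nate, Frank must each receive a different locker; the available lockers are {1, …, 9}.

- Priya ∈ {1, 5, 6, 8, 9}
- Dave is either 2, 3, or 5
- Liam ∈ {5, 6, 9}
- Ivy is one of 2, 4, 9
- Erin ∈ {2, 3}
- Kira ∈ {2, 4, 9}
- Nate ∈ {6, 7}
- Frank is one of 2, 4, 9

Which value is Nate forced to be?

The 3 variables Ivy, Kira, Frank are confined to {2, 4, 9}, which locks those values in; drop them from Priya, Dave, Liam, Erin.
That leaves Erin = 3. Eliminate 3 elsewhere: Dave.
Dave's domain is down to {5}, so Dave = 5. Remove 5 from Priya, Liam.
That leaves Liam = 6. Strike 6 from Priya, Nate.
So Nate = 7.

7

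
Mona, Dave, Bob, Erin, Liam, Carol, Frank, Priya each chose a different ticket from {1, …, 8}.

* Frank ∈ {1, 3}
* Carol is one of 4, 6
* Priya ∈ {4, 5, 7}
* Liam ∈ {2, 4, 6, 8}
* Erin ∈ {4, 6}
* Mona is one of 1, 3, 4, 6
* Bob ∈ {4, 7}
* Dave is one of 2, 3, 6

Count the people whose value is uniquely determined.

Among the 8 variables, 5 fits only Priya (and all 8 values in {1, 2, 3, 4, 5, 6, 7, 8} must be used), so Priya = 5.
The 7 still-open variables together cover exactly {1, 2, 3, 4, 6, 7, 8} — 7 values for 7 variables — and 7 appears only in Bob's list, so Bob = 7.
The 6 still-open variables together cover exactly {1, 2, 3, 4, 6, 8} — 6 values for 6 variables — and 8 appears only in Liam's list, so Liam = 8.
The 5 still-open variables together cover exactly {1, 2, 3, 4, 6} — 5 values for 5 variables — and 2 appears only in Dave's list, so Dave = 2.
Erin and Carol share exactly the 2 values {4, 6}; by pigeonhole those values go to them, so strike 4, 6 from Mona.
Determined: Dave=2, Bob=7, Liam=8, Priya=5. The other people each still have more than one consistent value. That makes 4.

4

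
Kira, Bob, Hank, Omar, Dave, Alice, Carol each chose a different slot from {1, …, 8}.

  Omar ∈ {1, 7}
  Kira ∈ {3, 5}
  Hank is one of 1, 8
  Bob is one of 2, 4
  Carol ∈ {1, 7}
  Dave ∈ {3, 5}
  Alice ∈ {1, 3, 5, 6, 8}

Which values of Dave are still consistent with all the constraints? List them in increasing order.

3, 5

Kira and Dave share exactly the 2 values {3, 5}; by pigeonhole those values go to them, so strike 3, 5 from Alice.
Omar and Carol share exactly the 2 values {1, 7}; by pigeonhole those values go to them, so strike 1, 7 from Hank, Alice.
Hank must be 8 (only option left). Eliminate 8 elsewhere: Alice.
Alice must be 6 (only option left).
No further eliminations apply; Dave can still be any of 3, 5.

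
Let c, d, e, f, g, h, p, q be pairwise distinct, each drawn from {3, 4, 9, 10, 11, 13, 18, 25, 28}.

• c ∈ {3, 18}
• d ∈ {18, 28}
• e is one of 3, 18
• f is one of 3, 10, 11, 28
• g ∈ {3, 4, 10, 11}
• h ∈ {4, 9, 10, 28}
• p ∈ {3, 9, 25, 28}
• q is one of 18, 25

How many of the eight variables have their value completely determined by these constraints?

c and e share exactly the 2 values {3, 18}; by pigeonhole those values go to them, so strike 3, 18 from d, f, g, p, q.
That leaves d = 28. Strike 28 from f, h, p.
q has just one choice, so q = 25. Eliminate 25 elsewhere: p.
p has just one choice, so p = 9. Eliminate 9 elsewhere: h.
Determined: d=28, p=9, q=25. The other variables each still have more than one consistent value. That makes 3.

3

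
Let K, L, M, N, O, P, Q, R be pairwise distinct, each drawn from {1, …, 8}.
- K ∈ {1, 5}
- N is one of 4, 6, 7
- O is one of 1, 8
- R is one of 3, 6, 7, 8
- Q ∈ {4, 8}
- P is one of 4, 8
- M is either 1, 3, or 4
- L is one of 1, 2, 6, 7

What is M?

The 8 variables together cover exactly {1, 2, 3, 4, 5, 6, 7, 8} — 8 values for 8 variables — and 2 appears only in L's list, so L = 2.
The 7 still-open variables together cover exactly {1, 3, 4, 5, 6, 7, 8} — 7 values for 7 variables — and 5 appears only in K's list, so K = 5.
P and Q share exactly the 2 values {4, 8}; by pigeonhole those values go to them, so strike 4, 8 from M, N, O, R.
That leaves O = 1. Remove 1 from M.
So M = 3.

3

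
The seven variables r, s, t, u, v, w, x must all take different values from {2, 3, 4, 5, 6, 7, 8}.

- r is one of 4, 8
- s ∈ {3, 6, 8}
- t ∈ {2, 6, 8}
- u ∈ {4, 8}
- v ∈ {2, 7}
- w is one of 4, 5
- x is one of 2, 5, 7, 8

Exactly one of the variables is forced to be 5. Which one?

w

The 7 variables draw from only 7 values {2, 3, 4, 5, 6, 7, 8}, so each is used; only s can be 3, hence s = 3.
Among the 6 still-open variables, 6 fits only t (and all 6 values in {2, 4, 5, 6, 7, 8} must be used), so t = 6.
The 2 variables r and u are confined to {4, 8}, which locks those values in; drop them from w, x.
So 5 goes to w.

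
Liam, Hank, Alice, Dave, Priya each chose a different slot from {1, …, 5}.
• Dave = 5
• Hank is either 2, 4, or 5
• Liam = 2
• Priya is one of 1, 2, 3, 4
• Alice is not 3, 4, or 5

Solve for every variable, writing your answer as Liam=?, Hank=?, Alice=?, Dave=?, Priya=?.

Liam must be 2 (only option left). Eliminate 2 elsewhere: Hank, Alice, Priya.
That leaves Alice = 1. Strike 1 from Priya.
Dave has just one choice, so Dave = 5. Eliminate 5 elsewhere: Hank.
That leaves Hank = 4. Strike 4 from Priya.
Priya has just one choice, so Priya = 3.

Liam=2, Hank=4, Alice=1, Dave=5, Priya=3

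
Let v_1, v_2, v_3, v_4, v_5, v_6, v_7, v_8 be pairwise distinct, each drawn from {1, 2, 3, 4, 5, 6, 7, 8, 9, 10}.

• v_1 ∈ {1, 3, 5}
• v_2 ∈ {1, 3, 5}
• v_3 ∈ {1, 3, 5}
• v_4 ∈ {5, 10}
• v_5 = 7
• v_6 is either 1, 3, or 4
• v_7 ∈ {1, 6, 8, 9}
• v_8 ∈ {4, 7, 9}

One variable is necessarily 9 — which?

v_8

v_5 has just one choice, so v_5 = 7. Strike 7 from v_8.
The 3 variables v_1, v_2, v_3 are confined to {1, 3, 5}, which locks those values in; drop them from v_4, v_6, v_7.
v_4 must be 10 (only option left).
v_6's domain is down to {4}, so v_6 = 4. Eliminate 4 elsewhere: v_8.
So 9 goes to v_8.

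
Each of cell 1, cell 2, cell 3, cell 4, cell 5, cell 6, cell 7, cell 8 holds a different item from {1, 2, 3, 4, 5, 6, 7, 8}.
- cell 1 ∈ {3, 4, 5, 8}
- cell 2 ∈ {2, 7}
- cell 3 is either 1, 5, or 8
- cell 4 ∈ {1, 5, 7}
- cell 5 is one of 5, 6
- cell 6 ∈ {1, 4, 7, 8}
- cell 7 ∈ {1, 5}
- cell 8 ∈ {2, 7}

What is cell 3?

8

The 8 variables draw from only 8 values {1, 2, 3, 4, 5, 6, 7, 8}, so each is used; only cell 1 can be 3, hence cell 1 = 3.
The 7 still-open variables draw from only 7 values {1, 2, 4, 5, 6, 7, 8}, so each is used; only cell 6 can be 4, hence cell 6 = 4.
Among the 6 still-open variables, 6 fits only cell 5 (and all 6 values in {1, 2, 5, 6, 7, 8} must be used), so cell 5 = 6.
Among the 5 still-open variables, 8 fits only cell 3 (and all 5 values in {1, 2, 5, 7, 8} must be used), so cell 3 = 8.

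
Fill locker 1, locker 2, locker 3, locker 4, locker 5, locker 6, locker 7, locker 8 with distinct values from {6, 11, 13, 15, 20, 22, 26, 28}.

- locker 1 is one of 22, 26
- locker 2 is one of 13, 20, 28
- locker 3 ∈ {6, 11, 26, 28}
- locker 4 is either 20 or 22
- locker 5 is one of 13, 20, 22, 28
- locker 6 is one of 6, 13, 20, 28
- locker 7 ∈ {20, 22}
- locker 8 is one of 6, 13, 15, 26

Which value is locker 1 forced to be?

Among the 8 variables, 11 fits only locker 3 (and all 8 values in {6, 11, 13, 15, 20, 22, 26, 28} must be used), so locker 3 = 11.
The 7 still-open variables together cover exactly {6, 13, 15, 20, 22, 26, 28} — 7 values for 7 variables — and 15 appears only in locker 8's list, so locker 8 = 15.
The 6 still-open variables together cover exactly {6, 13, 20, 22, 26, 28} — 6 values for 6 variables — and 6 appears only in locker 6's list, so locker 6 = 6.
The 5 still-open variables draw from only 5 values {13, 20, 22, 26, 28}, so each is used; only locker 1 can be 26, hence locker 1 = 26.

26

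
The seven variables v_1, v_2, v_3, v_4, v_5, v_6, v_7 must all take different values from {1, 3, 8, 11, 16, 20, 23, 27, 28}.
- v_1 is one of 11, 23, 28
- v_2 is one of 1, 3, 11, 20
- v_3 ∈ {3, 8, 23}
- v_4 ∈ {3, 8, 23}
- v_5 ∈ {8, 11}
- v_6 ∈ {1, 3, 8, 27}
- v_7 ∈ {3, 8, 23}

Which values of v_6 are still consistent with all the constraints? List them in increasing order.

The 3 variables v_3, v_4, v_7 are confined to {3, 8, 23}, which locks those values in; drop them from v_1, v_2, v_5, v_6.
That leaves v_5 = 11. Eliminate 11 elsewhere: v_1, v_2.
That leaves v_1 = 28.
No further eliminations apply; v_6 can still be any of 1, 27.

1, 27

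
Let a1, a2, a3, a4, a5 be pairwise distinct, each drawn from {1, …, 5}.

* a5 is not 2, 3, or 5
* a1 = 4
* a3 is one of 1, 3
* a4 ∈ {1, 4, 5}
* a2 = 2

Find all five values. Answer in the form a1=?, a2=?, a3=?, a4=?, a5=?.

a1 must be 4 (only option left). Eliminate 4 elsewhere: a4, a5.
a2 has just one choice, so a2 = 2.
a5 must be 1 (only option left). So a3, a4 can't be 1.
a3 must be 3 (only option left).
a4 must be 5 (only option left).

a1=4, a2=2, a3=3, a4=5, a5=1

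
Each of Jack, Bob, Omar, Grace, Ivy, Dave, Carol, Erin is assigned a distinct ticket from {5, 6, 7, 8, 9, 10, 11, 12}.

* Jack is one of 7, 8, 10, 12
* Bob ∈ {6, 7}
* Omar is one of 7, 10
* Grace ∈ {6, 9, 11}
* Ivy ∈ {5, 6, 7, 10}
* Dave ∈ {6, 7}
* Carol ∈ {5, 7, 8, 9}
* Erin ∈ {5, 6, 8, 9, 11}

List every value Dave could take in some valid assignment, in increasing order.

The 8 variables together cover exactly {5, 6, 7, 8, 9, 10, 11, 12} — 8 values for 8 variables — and 12 appears only in Jack's list, so Jack = 12.
The 2 variables Bob and Dave are confined to {6, 7}, which locks those values in; drop them from Omar, Grace, Ivy, Carol, Erin.
Omar has just one choice, so Omar = 10. Strike 10 from Ivy.
Ivy's domain is down to {5}, so Ivy = 5. So Carol, Erin can't be 5.
No further eliminations apply; Dave can still be any of 6, 7.

6, 7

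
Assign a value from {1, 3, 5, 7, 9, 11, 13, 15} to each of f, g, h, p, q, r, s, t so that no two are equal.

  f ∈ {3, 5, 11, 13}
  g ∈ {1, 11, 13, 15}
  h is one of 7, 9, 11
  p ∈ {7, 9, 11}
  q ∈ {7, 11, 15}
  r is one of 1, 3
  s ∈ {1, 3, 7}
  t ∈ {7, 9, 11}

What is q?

15

Among the 8 variables, 5 fits only f (and all 8 values in {1, 3, 5, 7, 9, 11, 13, 15} must be used), so f = 5.
Among the 7 still-open variables, 13 fits only g (and all 7 values in {1, 3, 7, 9, 11, 13, 15} must be used), so g = 13.
The 6 still-open variables draw from only 6 values {1, 3, 7, 9, 11, 15}, so each is used; only q can be 15, hence q = 15.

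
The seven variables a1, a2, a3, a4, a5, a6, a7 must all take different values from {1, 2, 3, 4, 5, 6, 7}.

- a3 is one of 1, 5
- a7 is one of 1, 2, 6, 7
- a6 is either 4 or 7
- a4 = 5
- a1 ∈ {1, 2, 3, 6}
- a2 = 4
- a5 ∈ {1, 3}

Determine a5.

a2 has just one choice, so a2 = 4. Eliminate 4 elsewhere: a6.
a4's domain is down to {5}, so a4 = 5. Eliminate 5 elsewhere: a3.
a6 has just one choice, so a6 = 7. Eliminate 7 elsewhere: a7.
a3's domain is down to {1}, so a3 = 1. Eliminate 1 elsewhere: a1, a5, a7.
So a5 = 3.

3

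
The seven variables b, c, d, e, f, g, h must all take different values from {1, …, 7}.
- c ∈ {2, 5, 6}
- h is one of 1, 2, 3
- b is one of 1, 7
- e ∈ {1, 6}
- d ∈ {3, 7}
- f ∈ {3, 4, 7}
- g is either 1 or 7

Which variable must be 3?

The 7 variables together cover exactly {1, 2, 3, 4, 5, 6, 7} — 7 values for 7 variables — and 4 appears only in f's list, so f = 4.
The 6 still-open variables together cover exactly {1, 2, 3, 5, 6, 7} — 6 values for 6 variables — and 5 appears only in c's list, so c = 5.
The 5 still-open variables draw from only 5 values {1, 2, 3, 6, 7}, so each is used; only h can be 2, hence h = 2.
The 4 still-open variables draw from only 4 values {1, 3, 6, 7}, so each is used; only d can be 3, hence d = 3.

d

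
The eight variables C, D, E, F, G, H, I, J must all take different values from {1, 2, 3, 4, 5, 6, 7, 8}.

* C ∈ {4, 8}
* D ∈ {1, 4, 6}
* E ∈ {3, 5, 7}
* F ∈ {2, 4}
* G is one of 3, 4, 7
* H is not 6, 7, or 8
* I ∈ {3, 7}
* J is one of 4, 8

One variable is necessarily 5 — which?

E

The 8 variables draw from only 8 values {1, 2, 3, 4, 5, 6, 7, 8}, so each is used; only D can be 6, hence D = 6.
The 7 still-open variables together cover exactly {1, 2, 3, 4, 5, 7, 8} — 7 values for 7 variables — and 1 appears only in H's list, so H = 1.
The 6 still-open variables together cover exactly {2, 3, 4, 5, 7, 8} — 6 values for 6 variables — and 2 appears only in F's list, so F = 2.
The 5 still-open variables draw from only 5 values {3, 4, 5, 7, 8}, so each is used; only E can be 5, hence E = 5.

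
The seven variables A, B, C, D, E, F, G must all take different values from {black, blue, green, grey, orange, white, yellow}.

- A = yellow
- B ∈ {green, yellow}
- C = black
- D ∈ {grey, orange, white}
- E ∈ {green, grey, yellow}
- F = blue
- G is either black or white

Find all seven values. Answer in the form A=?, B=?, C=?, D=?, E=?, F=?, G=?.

A=yellow, B=green, C=black, D=orange, E=grey, F=blue, G=white

A has just one choice, so A = yellow. Eliminate yellow elsewhere: B, E.
B must be green (only option left). Eliminate green elsewhere: E.
C has just one choice, so C = black. Remove black from G.
That leaves E = grey. Strike grey from D.
F's domain is down to {blue}, so F = blue.
G has just one choice, so G = white. Eliminate white elsewhere: D.
D has just one choice, so D = orange.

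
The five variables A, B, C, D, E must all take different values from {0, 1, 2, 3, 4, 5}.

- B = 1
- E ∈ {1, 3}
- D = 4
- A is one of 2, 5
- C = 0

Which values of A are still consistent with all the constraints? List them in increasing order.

B must be 1 (only option left). So E can't be 1.
C's domain is down to {0}, so C = 0.
D must be 4 (only option left).
That leaves E = 3.
No further eliminations apply; A can still be any of 2, 5.

2, 5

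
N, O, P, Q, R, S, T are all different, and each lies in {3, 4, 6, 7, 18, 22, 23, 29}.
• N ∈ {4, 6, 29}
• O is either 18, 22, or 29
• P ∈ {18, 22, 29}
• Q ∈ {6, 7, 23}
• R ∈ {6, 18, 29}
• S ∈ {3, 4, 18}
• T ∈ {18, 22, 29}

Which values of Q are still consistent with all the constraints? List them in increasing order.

The 3 variables O, P, T are confined to {18, 22, 29}, which locks those values in; drop them from N, R, S.
R's domain is down to {6}, so R = 6. Strike 6 from N, Q.
N must be 4 (only option left). Remove 4 from S.
S's domain is down to {3}, so S = 3.
No further eliminations apply; Q can still be any of 7, 23.

7, 23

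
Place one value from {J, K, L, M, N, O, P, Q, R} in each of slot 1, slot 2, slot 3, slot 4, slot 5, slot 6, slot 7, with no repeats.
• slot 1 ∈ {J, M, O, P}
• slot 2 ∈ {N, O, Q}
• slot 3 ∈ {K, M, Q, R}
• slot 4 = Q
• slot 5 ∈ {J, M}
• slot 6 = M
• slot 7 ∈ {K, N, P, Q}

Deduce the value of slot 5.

slot 4 must be Q (only option left). Eliminate Q elsewhere: slot 2, slot 3, slot 7.
slot 6 has just one choice, so slot 6 = M. Strike M from slot 1, slot 3, slot 5.
So slot 5 = J.

J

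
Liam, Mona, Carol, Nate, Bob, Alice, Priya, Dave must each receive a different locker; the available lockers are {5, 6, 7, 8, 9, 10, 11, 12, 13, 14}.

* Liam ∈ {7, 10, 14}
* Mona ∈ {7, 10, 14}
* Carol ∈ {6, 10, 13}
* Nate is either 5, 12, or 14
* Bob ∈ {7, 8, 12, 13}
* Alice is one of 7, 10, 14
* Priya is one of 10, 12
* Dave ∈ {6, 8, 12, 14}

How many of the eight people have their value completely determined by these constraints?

The 8 variables draw from only 8 values {5, 6, 7, 8, 10, 12, 13, 14}, so each is used; only Nate can be 5, hence Nate = 5.
Liam, Mona, Alice share exactly the 3 values {7, 10, 14}; by pigeonhole those values go to them, so strike 7, 10, 14 from Carol, Bob, Priya, Dave.
That leaves Priya = 12. So Bob, Dave can't be 12.
Determined: Nate=5, Priya=12. The other people each still have more than one consistent value. That makes 2.

2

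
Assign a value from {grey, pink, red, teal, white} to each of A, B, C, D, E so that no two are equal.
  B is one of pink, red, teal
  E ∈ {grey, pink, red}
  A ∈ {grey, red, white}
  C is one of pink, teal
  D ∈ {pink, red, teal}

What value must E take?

The 5 variables together cover exactly {grey, pink, red, teal, white} — 5 values for 5 variables — and white appears only in A's list, so A = white.
The 4 still-open variables draw from only 4 values {grey, pink, red, teal}, so each is used; only E can be grey, hence E = grey.

grey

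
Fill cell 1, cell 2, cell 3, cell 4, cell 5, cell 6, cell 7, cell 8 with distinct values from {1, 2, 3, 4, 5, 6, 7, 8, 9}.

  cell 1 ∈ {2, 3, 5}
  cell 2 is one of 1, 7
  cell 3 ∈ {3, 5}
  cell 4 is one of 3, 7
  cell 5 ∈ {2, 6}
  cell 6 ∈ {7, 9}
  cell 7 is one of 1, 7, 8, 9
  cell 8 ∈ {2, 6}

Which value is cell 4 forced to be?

7

Among the 8 variables, 8 fits only cell 7 (and all 8 values in {1, 2, 3, 5, 6, 7, 8, 9} must be used), so cell 7 = 8.
Among the 7 still-open variables, 1 fits only cell 2 (and all 7 values in {1, 2, 3, 5, 6, 7, 9} must be used), so cell 2 = 1.
Among the 6 still-open variables, 9 fits only cell 6 (and all 6 values in {2, 3, 5, 6, 7, 9} must be used), so cell 6 = 9.
Among the 5 still-open variables, 7 fits only cell 4 (and all 5 values in {2, 3, 5, 6, 7} must be used), so cell 4 = 7.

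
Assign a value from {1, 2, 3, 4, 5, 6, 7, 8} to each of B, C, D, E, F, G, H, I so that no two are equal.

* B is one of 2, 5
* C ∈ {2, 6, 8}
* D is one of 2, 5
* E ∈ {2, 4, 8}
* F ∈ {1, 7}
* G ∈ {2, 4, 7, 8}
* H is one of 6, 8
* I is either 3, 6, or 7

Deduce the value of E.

4

The 8 variables draw from only 8 values {1, 2, 3, 4, 5, 6, 7, 8}, so each is used; only F can be 1, hence F = 1.
The 7 still-open variables draw from only 7 values {2, 3, 4, 5, 6, 7, 8}, so each is used; only I can be 3, hence I = 3.
The 6 still-open variables together cover exactly {2, 4, 5, 6, 7, 8} — 6 values for 6 variables — and 7 appears only in G's list, so G = 7.
Among the 5 still-open variables, 4 fits only E (and all 5 values in {2, 4, 5, 6, 8} must be used), so E = 4.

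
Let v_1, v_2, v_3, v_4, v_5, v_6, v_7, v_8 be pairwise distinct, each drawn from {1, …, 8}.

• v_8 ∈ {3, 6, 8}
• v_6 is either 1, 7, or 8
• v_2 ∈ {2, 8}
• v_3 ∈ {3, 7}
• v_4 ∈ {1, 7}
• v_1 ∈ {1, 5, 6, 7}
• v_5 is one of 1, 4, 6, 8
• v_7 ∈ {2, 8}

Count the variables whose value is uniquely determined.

4

The 8 variables together cover exactly {1, 2, 3, 4, 5, 6, 7, 8} — 8 values for 8 variables — and 4 appears only in v_5's list, so v_5 = 4.
Among the 7 still-open variables, 5 fits only v_1 (and all 7 values in {1, 2, 3, 5, 6, 7, 8} must be used), so v_1 = 5.
The 6 still-open variables together cover exactly {1, 2, 3, 6, 7, 8} — 6 values for 6 variables — and 6 appears only in v_8's list, so v_8 = 6.
The 5 still-open variables together cover exactly {1, 2, 3, 7, 8} — 5 values for 5 variables — and 3 appears only in v_3's list, so v_3 = 3.
The 2 variables v_2 and v_7 are confined to {2, 8}, which locks those values in; drop them from v_6.
Determined: v_1=5, v_3=3, v_5=4, v_8=6. The other variables each still have more than one consistent value. That makes 4.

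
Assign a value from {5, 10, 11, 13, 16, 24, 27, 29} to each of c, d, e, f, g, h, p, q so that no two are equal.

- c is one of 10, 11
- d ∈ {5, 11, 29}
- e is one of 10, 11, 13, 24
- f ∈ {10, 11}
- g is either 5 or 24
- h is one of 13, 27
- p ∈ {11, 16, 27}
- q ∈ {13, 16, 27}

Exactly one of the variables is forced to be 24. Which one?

Among the 8 variables, 29 fits only d (and all 8 values in {5, 10, 11, 13, 16, 24, 27, 29} must be used), so d = 29.
The 7 still-open variables draw from only 7 values {5, 10, 11, 13, 16, 24, 27}, so each is used; only g can be 5, hence g = 5.
The 6 still-open variables draw from only 6 values {10, 11, 13, 16, 24, 27}, so each is used; only e can be 24, hence e = 24.

e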